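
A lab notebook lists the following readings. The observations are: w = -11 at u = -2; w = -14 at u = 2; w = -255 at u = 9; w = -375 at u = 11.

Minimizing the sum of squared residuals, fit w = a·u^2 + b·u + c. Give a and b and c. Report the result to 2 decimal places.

a = -3.00, b = -1.06, c = -0.72

With design matrix A, AᵀA = [[21234, 2060, 210]; [2060, 210, 20]; [210, 20, 4]] and Aᵀw = [-66130, -6426, -655]ᵀ.
Row-reducing yields a = -61833/20578, b = -54317/51445, c = -14781/20578.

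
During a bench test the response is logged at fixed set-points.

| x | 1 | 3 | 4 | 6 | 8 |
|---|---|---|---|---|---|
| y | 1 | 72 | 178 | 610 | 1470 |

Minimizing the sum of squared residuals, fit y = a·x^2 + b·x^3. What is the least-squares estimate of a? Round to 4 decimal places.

The normal system AᵀA·[a, b]ᵀ = Aᵀy is [[5730, 41812]; [41812, 313626]]·[a, b]ᵀ = [119537, 897737]ᵀ.
Eliminating b: 313626·(row 1) − 41812·(row 2) gives 48833636·a = 313626·119537 − 41812·897737 = -46268282, so a = -23134141/24416818.
Then b = (897737 − 41812·(-23134141/24416818))/313626 = 72975983/24416818.

a = -0.9475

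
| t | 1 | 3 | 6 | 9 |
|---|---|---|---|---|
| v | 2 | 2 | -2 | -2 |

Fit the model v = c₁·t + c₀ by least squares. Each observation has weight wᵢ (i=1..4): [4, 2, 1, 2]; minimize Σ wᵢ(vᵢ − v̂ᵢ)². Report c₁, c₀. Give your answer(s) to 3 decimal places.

The normal equations are: 220·c₁ + 34·c₀ = -28;  34·c₁ + 9·c₀ = 6.
Δ = 220·9 − 34² = 824.
c₁ = ((-28)·9 − 34·6)/824 = -57/103; c₀ = (220·6 − 34·(-28))/824 = 284/103.

c₁ = -0.553, c₀ = 2.757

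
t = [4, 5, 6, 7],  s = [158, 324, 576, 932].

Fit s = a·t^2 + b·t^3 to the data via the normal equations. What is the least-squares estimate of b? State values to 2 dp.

b = 3.04

The normal equations are: 4578·a + 28732·b = 77032;  28732·a + 184026·b = 494704.
(Σt^2·t^2 = 4578, Σt^2·t^3 = 28732, Σt^3·t^3 = 184026, Σt^2·s = 77032, Σt^3·s = 494704.)
Δ = 4578·184026 − 28732² = 16943204.
a = (77032·184026 − 28732·494704)/16943204 = -9486124/4235801; b = (4578·494704 − 28732·77032)/16943204 = 12867872/4235801.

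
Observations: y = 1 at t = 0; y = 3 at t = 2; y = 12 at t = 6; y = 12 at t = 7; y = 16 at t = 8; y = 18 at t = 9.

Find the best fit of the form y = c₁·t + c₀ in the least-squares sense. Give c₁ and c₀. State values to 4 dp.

The normal equations are: 234·c₁ + 32·c₀ = 452;  32·c₁ + 6·c₀ = 62.
Determinant 234·6 − 32² = 380.
c₁ = (452·6 − 32·62)/380 = 182/95; c₀ = (234·62 − 32·452)/380 = 11/95.

c₁ = 1.9158, c₀ = 0.1158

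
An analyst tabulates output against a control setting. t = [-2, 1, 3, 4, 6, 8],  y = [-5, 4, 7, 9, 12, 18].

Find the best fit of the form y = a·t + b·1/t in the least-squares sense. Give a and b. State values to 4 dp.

Forming AᵀA = [[130, 6]; [6, 845/576]] and Aᵀy = [287, 46/3]ᵀ gives AᵀA·[a, b]ᵀ = Aᵀy.
Determinant 130·(845/576) − 6² = 44557/288.
a = (287·(845/576) − 6·(46/3))/(44557/288) = 189523/89114; b = (130·(46/3) − 6·287)/(44557/288) = 78144/44557.

a = 2.1267, b = 1.7538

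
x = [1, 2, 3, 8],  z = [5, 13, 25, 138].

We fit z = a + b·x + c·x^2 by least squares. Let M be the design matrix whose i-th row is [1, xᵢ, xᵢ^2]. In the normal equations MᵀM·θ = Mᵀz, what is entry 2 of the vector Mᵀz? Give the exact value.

Entry 2 ↔ basis x, so (Mᵀz)_{2} = Σᵢ (x)·zᵢ = (1)·(5) + (2)·(13) + (3)·(25) + (8)·(138) = 1210.

1210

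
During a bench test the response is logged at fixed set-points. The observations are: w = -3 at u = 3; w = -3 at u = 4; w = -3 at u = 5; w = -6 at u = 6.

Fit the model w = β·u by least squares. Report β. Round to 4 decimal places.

β = -0.8372

The normal system MᵀM·[β]ᵀ = Mᵀw is [[86]]·[β]ᵀ = [-72]ᵀ.
Hence β = -72 / 86 ≈ -0.837209.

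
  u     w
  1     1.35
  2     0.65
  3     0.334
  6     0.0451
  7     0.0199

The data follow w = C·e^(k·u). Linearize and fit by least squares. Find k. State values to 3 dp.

k = -0.692

Linearized form: ln w = k·u + ln C. From the 5 transformed points,
Sums: Σu = 19.0000, Σ(u)² = 99.0000, Σln w = -8.2432, Σu·ln w = -49.8638.
Normal system: [[99.0000, 19.0000]; [19.0000, 5]]·[k, ln C]ᵀ = [-49.8638, -8.2432]ᵀ.
Δ = 99.0000·5 − (19.0000)² = 134.0000; k = (-49.8638·5 − 19.0000·-8.2432)/134.0000 = -0.69178, ln C = (99.0000·-8.2432 − 19.0000·-49.8638)/134.0000 = 0.98011.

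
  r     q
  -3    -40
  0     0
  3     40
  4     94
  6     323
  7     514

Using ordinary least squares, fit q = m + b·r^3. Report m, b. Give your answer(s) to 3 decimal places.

m = -0.407, b = 1.498

Setting ∂/∂m … = 0 gives: 6·m + 623·b = 931;  623·m + 169859·b = 254246.
Δ = 6·169859 − 623² = 631025.
m = (931·169859 − 623·254246)/631025 = -256529/631025; b = (6·254246 − 623·931)/631025 = 945463/631025.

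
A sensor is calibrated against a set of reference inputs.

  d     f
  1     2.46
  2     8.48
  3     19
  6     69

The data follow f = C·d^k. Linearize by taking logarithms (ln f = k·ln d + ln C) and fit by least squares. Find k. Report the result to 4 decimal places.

k = 1.8670

Let Y = ln f. Fitting Y = k·ln d + ln C by least squares:
AᵀA = [[4.8978, 3.5835]; [3.5835, 4]], rhs = [12.3030, 10.2164]ᵀ  (here Σln d = 3.5835, Σ(ln d)² = 4.8978, Σln f = 10.2164, Σln d·ln f = 12.3030).
Solving (det = 6.7496): k = 1.86699, ln C = 0.88151.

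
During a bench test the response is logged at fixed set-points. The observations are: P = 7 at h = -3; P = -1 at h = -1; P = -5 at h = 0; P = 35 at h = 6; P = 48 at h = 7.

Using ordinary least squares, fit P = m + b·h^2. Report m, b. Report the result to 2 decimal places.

MᵀM·[m, b]ᵀ = MᵀP reads: 5·m + 95·b = 84;  95·m + 3779·b = 3674.
Determinant 5·3779 − 95² = 9870.
m = (84·3779 − 95·3674)/9870 = -15797/4935; b = (5·3674 − 95·84)/9870 = 1039/987.

m = -3.20, b = 1.05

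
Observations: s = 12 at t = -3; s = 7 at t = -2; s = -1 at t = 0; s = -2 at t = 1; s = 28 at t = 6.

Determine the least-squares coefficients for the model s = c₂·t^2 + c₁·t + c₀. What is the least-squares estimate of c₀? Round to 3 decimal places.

Normal-equation sums: Σt^2·t^2 = 1394, Σt^2·t = 182, Σt^2 = 50, Σt·t = 50, Σt = 2, Σ1 = 5.
And Σt^2·s = 1142, Σt·s = 116, Σs = 44.
Inverting the 3×3 Gram matrix, [c₂, c₁, c₀]ᵀ = [369/352, -511/352, -97/88]ᵀ.

c₀ = -1.102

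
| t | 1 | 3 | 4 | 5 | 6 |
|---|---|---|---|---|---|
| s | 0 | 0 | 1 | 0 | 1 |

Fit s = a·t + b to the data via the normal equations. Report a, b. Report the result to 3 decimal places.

a = 0.162, b = -0.216

Setting ∂/∂a … = 0 gives: 87·a + 19·b = 10;  19·a + 5·b = 2.
Eliminating b: 5·(row 1) − 19·(row 2) gives 74·a = 5·10 − 19·2 = 12, so a = 6/37.
Then b = (2 − 19·(6/37))/5 = -8/37.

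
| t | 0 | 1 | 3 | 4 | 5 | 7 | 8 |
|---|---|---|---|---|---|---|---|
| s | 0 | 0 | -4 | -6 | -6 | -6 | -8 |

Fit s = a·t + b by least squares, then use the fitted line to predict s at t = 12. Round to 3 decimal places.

Setting ∂/∂a … = 0 gives: 164·a + 28·b = -172;  28·a + 7·b = -30.
Determinant 164·7 − 28² = 364.
a = ((-172)·7 − 28·(-30))/364 = -1; b = (164·(-30) − 28·(-172))/364 = -2/7.
At t = 12: ŝ = (-1)·(12) + (-2/7)·(1) = -86/7.

ŝ = -12.286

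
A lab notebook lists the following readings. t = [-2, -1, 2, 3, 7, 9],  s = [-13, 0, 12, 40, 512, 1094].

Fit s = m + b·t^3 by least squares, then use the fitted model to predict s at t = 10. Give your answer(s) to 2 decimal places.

From the data, Σ1 = 6, Σt^3 = 1098, Σt^3·t^3 = 649948.
Right-hand side: Σs = 1645, Σt^3·s = 974422.
Eliminating b: 649948·(row 1) − 1098·(row 2) gives 2694084·m = 649948·1645 − 1098·974422 = -750896, so m = -187724/673521.
Then b = (974422 − 1098·(-187724/673521))/649948 = 673387/449014.
At t = 10: ŝ = (-187724/673521)·(1) + (673387/449014)·(1000) = 1009892776/673521.

ŝ = 1499.42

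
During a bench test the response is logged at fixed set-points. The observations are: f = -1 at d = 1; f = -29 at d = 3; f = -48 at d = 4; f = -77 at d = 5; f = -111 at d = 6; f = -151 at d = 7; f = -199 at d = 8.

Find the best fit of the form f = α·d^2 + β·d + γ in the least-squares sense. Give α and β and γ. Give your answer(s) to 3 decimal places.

With design matrix M, MᵀM = [[8756, 1288, 200]; [1288, 200, 34]; [200, 34, 7]] and Mᵀf = [-27086, -3980, -616]ᵀ.
Inverting the 3×3 Gram matrix, [α, β, γ]ᵀ = [-15647/5082, -970/2541, 1544/847]ᵀ.

α = -3.079, β = -0.382, γ = 1.823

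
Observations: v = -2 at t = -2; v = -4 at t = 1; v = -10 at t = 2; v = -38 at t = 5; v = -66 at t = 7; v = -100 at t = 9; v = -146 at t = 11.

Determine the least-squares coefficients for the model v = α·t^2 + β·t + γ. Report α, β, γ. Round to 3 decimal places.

α = -0.998, β = -2.082, γ = -1.836

Normal-equation sums: Σt^2·t^2 = 24261, Σt^2·t = 2529, Σt^2 = 285, Σt·t = 285, Σt = 33, Σ1 = 7.
And Σt^2·v = -30002, Σt·v = -3178, Σv = -366.
So AᵀA·[α, β, γ]ᵀ = Aᵀv: [[24261, 2529, 285]; [2529, 285, 33]; [285, 33, 7]]·[α, β, γ]ᵀ = [-30002, -3178, -366]ᵀ.
Solving the 3×3 system (Gaussian elimination) gives α = -16955/16989, β = -35377/16989, γ = -10398/5663.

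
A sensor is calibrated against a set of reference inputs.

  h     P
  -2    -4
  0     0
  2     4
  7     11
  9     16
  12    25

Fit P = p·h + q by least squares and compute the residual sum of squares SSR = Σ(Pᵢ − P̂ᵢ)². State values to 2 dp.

SSR = 10.87

Setting ∂/∂p … = 0 gives: 282·p + 28·q = 537;  28·p + 6·q = 52.
(Σh·h = 282, Σh = 28, Σ1 = 6, Σh·P = 537, ΣP = 52.)
Determinant 282·6 − 28² = 908.
p = (537·6 − 28·52)/908 = 883/454; q = (282·52 − 28·537)/908 = -93/227.
Residuals: 68/227, 93/227, 118/227, -1001/454, -497/454, 470/227; SSR = 4937/454.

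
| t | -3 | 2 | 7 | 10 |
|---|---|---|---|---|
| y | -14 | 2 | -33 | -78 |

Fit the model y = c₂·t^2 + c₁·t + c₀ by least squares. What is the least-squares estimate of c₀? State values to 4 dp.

c₀ = 1.6344

With design matrix M, MᵀM = [[12498, 1324, 162]; [1324, 162, 16]; [162, 16, 4]] and Mᵀy = [-9535, -965, -123]ᵀ.
Row-reducing yields c₂ = -25299/24970, c₁ = 53993/24970, c₀ = 371/227.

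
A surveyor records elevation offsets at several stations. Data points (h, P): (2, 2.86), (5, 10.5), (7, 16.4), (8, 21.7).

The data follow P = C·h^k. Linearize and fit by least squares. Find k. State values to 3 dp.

k = 1.435

Linearized form: ln P = k·ln h + ln C. From the 4 transformed points,
Σln h = 6.3279, Σ(ln h)² = 11.1814, Σln P = 9.2768, Σln h·ln P = 16.3551.
Equations: 11.1814·k + 6.3279·ln C = 16.3551;  6.3279·k + 4·ln C = 9.2768.
Slope k = (n·Σln h·ln P − Σln h·Σln P)/(n·Σ(ln h)² − (Σln h)²) = (4·16.3551 − 6.3279·9.2768)/4.6828 = 1.43452; ln C = (Σln P − k·Σln h)/n = 0.04981.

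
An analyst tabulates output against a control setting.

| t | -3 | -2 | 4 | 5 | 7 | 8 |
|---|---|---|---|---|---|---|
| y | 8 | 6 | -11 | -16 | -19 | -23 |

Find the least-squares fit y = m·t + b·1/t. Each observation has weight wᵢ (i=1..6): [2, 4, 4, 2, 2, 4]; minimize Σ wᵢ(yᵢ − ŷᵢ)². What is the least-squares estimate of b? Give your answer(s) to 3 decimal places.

b = -0.241

The normal equations are: 502·m + 18·b = -1434;  18·m + (292037/176400)·b = -10849/210.
(Σwᵢ·t·t = 502, Σwᵢ·t·1/t = 18, Σwᵢ·1/t·1/t = 292037/176400, Σwᵢ·t·y = -1434, Σwᵢ·1/t·y = -10849/210.)
Determinant 502·(292037/176400) − 18² = 44724487/88200.
m = ((-1434)·(292037/176400) − 18·(-10849/210))/(44724487/88200) = -127372089/44724487; b = (502·(-10849/210) − 18·(-1434))/(44724487/88200) = -10784760/44724487.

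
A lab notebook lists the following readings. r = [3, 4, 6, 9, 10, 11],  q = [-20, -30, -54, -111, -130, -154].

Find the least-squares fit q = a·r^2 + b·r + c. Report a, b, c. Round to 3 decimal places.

a = -0.986, b = -3.022, c = -1.829

MᵀM·[a, b, c]ᵀ = Mᵀq reads: 32835·a + 3367·b + 363·c = -43229;  3367·a + 363·b + 43·c = -4497;  363·a + 43·b + 6·c = -499.
Solving the 3×3 system (Gaussian elimination) gives a = -947/960, b = -967/320, c = -439/240.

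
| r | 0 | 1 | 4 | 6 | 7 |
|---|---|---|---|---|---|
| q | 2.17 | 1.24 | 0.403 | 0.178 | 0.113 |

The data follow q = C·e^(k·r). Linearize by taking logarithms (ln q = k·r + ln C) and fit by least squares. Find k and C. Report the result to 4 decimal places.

k = -0.4104, C = 2.0389

Linearized form: ln q = k·r + ln C. From the 5 transformed points,
XᵀX = [[102.0000, 18.0000]; [18.0000, 5]], rhs = [-29.0386, -3.8253]ᵀ  (here Σr = 18.0000, Σ(r)² = 102.0000, Σln q = -3.8253, Σr·ln q = -29.0386).
Δ = 102.0000·5 − (18.0000)² = 186.0000; k = (-29.0386·5 − 18.0000·-3.8253)/186.0000 = -0.41041, ln C = (102.0000·-3.8253 − 18.0000·-29.0386)/186.0000 = 0.71243, so C = exp(0.71243) = 2.03894.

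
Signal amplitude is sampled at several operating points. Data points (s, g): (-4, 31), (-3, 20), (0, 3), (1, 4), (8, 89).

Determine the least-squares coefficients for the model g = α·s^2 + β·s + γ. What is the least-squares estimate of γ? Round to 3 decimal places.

γ = 3.346

The normal equations are: 4434·α + 422·β + 90·γ = 6376;  422·α + 90·β + 2·γ = 532;  90·α + 2·β + 5·γ = 147.
(Σs^2·s^2 = 4434, Σs^2·s = 422, Σs^2 = 90, Σs·s = 90, Σs = 2, Σ1 = 5, Σs^2·g = 6376, Σs·g = 532, Σg = 147.)
Inverting the 3×3 Gram matrix, [α, β, γ]ᵀ = [46894/31879, -33811/31879, 106675/31879]ᵀ.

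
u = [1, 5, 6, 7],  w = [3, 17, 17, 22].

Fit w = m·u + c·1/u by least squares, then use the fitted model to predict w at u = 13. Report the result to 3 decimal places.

ŵ = 40.297

With design matrix X, XᵀX = [[111, 4]; [4, 47989/44100]] and Xᵀw = [344, 2599/210]ᵀ.
Eliminating c: (47989/44100)·(row 1) − 4·(row 2) gives (1540393/14700)·m = (47989/44100)·344 − 4·(2599/210) = 3581264/11025, so m = 14325056/4621179.
Then c = ((2599/210) − 4·(14325056/4621179))/(47989/44100) = -32970/1540393.
At u = 13: ŵ = (14325056/4621179)·(13) + (-32970/1540393)·(1/13) = 2420835554/60075327.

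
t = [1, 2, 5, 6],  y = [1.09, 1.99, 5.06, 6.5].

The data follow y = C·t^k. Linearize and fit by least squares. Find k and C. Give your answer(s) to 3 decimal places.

Linearized form: ln y = k·ln t + ln C. From the 4 transformed points,
Σln t = 4.0943, Σ(ln t)² = 6.2811, Σln y = 4.2675, Σln t·ln y = 6.4403.
Normal system: [[6.2811, 4.0943]; [4.0943, 4]]·[k, ln C]ᵀ = [6.4403, 4.2675]ᵀ.
Slope k = (n·Σln t·ln y − Σln t·Σln y)/(n·Σ(ln t)² − (Σln t)²) = (4·6.4403 − 4.0943·4.2675)/8.3609 = 0.99135; ln C = (Σln y − k·Σln t)/n = 0.05214, so C = exp(0.05214) = 1.05352.

k = 0.991, C = 1.054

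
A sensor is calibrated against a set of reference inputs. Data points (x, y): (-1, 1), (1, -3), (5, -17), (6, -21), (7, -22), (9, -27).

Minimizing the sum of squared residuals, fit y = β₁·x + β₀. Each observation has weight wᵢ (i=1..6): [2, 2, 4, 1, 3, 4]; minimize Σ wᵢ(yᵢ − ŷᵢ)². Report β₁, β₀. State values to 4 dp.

Normal-equation sums: Σwᵢ·x·x = 611, Σwᵢ·x = 83, Σwᵢ·1 = 16.
Right-hand side: Σwᵢ·x·y = -1908, Σwᵢ·y = -267.
Eliminating β₀: 16·(row 1) − 83·(row 2) gives 2887·β₁ = 16·(-1908) − 83·(-267) = -8367, so β₁ = -8367/2887.
Then β₀ = ((-267) − 83·(-8367/2887))/16 = -4773/2887.

β₁ = -2.8982, β₀ = -1.6533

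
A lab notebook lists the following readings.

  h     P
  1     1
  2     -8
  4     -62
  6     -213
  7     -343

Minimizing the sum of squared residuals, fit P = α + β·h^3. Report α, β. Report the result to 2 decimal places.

α = 1.55, β = -1.00

Compute the Gram sums: Σ1 = 5, Σh^3 = 632, Σh^3·h^3 = 168466.
And ΣP = -625, Σh^3·P = -167688.
Determinant 5·168466 − 632² = 442906.
α = ((-625)·168466 − 632·(-167688))/442906 = 343783/221453; β = (5·(-167688) − 632·(-625))/442906 = -221720/221453.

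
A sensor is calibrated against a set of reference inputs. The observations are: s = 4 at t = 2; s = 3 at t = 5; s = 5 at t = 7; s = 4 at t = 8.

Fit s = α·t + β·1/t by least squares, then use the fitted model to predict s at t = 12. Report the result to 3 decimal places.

Compute the Gram sums: Σt·t = 142, Σt·1/t = 4, Σ1/t·1/t = 25561/78400.
And Σt·s = 90, Σ1/t·s = 267/70.
Δ = 142·(25561/78400) − 4² = 1187631/39200.
α = (90·(25561/78400) − 4·(267/70))/(1187631/39200) = 184055/395877; β = (142·(267/70) − 4·90)/(1187631/39200) = 2373280/395877.
At t = 12: ŝ = (184055/395877)·(12) + (2373280/395877)·(1/12) = 7219300/1187631.

ŝ = 6.079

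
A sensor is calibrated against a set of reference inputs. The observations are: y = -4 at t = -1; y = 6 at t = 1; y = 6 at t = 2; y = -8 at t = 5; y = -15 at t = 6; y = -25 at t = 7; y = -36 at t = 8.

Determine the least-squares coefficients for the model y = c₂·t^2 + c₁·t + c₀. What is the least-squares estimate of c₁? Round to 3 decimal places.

Sums needed: Σt^2·t^2 = 8436, Σt^2·t = 1204, Σt^2 = 180, Σt·t = 180, Σt = 28, Σ1 = 7.
Moment sums: Σt^2·y = -4243, Σt·y = -571, Σy = -76.
So XᵀX·[c₂, c₁, c₀]ᵀ = Xᵀy: [[8436, 1204, 180]; [1204, 180, 28]; [180, 28, 7]]·[c₂, c₁, c₀]ᵀ = [-4243, -571, -76]ᵀ.
Solving the 3×3 system (Gaussian elimination) gives c₂ = -361/337, c₁ = 4985/1348, c₀ = 639/337.

c₁ = 3.698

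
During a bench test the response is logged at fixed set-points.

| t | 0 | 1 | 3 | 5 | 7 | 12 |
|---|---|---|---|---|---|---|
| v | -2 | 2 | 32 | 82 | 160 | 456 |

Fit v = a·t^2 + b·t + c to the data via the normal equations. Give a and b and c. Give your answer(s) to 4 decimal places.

a = 3.0159, b = 2.0024, c = -2.2817

With design matrix A, AᵀA = [[23844, 2224, 228]; [2224, 228, 28]; [228, 28, 6]] and Aᵀv = [75844, 7100, 730]ᵀ.
Inverting the 3×3 Gram matrix, [a, b, c]ᵀ = [24866/8245, 3302/1649, -18813/8245]ᵀ.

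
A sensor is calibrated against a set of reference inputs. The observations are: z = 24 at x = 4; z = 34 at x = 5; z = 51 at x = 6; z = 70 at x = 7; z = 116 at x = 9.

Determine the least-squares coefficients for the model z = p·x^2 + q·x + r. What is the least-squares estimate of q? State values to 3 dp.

Setting ∂/∂p … = 0 gives: 11139·p + 1477·q + 207·r = 15896;  1477·p + 207·q + 31·r = 2106;  207·p + 31·q + 5·r = 295.
(Σx^2·x^2 = 11139, Σx^2·x = 1477, Σx^2 = 207, Σx·x = 207, Σx = 31, Σ1 = 5, Σx^2·z = 15896, Σx·z = 2106, Σz = 295.)
Solving the 3×3 system (Gaussian elimination) gives p = 2203/1358, q = -3401/1358, r = 5002/679.

q = -2.504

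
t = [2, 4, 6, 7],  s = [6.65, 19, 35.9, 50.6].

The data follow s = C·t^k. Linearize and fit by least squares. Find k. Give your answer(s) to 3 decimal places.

With ln sᵢ as the transformed response and ln tᵢ as the regressor:
AᵀA = [[9.3992, 5.8171]; [5.8171, 4]], rhs = [19.4466, 12.3437]ᵀ  (here Σln t = 5.8171, Σ(ln t)² = 9.3992, Σln s = 12.3437, Σln t·ln s = 19.4466).
Solving (det = 3.7582): k = 1.59158, ln C = 0.77133.

k = 1.592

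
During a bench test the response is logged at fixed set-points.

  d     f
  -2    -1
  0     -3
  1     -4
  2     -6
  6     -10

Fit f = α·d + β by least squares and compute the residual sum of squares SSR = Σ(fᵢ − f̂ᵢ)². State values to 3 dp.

Setting ∂/∂α … = 0 gives: 45·α + 7·β = -74;  7·α + 5·β = -24.
(Σd·d = 45, Σd = 7, Σ1 = 5, Σd·f = -74, Σf = -24.)
Eliminating β: 5·(row 1) − 7·(row 2) gives 176·α = 5·(-74) − 7·(-24) = -202, so α = -101/88.
Then β = ((-24) − 7·(-101/88))/5 = -281/88.
Residuals: -9/88, 17/88, 15/44, -45/88, 7/88; SSR = 19/44.

SSR = 0.432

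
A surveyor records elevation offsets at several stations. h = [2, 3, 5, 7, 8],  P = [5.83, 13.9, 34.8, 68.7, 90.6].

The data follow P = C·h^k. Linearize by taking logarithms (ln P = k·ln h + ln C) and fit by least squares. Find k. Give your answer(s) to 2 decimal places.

k = 1.95

With ln Pᵢ as the transformed response and ln hᵢ as the regressor:
AᵀA = [[12.3883, 7.4265]; [7.4265, 5]], rhs = [27.4280, 16.6807]ᵀ  (here Σln h = 7.4265, Σ(ln h)² = 12.3883, Σln P = 16.6807, Σln h·ln P = 27.4280).
Δ = 12.3883·5 − (7.4265)² = 6.7880; k = (27.4280·5 − 7.4265·16.6807)/6.7880 = 1.95337, ln C = (12.3883·16.6807 − 7.4265·27.4280)/6.7880 = 0.43478.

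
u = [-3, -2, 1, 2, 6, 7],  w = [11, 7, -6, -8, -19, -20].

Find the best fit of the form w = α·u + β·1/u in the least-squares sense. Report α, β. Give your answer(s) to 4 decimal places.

The normal system MᵀM·[α, β]ᵀ = Mᵀw is [[103, 6]; [6, 2927/1764]]·[α, β]ᵀ = [-323, -487/21]ᵀ.
det = 103·(2927/1764) − 6² = 237977/1764.
α = ((-323)·(2927/1764) − 6·(-487/21))/(237977/1764) = -699973/237977; β = (103·(-487/21) − 6·(-323))/(237977/1764) = -794892/237977.

α = -2.9413, β = -3.3402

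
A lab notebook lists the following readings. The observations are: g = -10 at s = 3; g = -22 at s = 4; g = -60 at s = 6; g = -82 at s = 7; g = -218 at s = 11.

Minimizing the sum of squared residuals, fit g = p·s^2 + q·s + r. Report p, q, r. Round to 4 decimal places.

p = -1.9387, q = 1.1429, r = 4.0808

From the data, Σs^2·s^2 = 18675, Σs^2·s = 1981, Σs^2 = 231, Σs·s = 231, Σs = 31, Σ1 = 5.
And Σs^2·g = -32998, Σs·g = -3450, Σg = -392.
AᵀA·[p, q, r]ᵀ = Aᵀg becomes [[18675, 1981, 231]; [1981, 231, 31]; [231, 31, 5]]·[p, q, r]ᵀ = [-32998, -3450, -392]ᵀ.
Solving the 3×3 system (Gaussian elimination) gives p = -22603/11659, q = 13325/11659, r = 47578/11659.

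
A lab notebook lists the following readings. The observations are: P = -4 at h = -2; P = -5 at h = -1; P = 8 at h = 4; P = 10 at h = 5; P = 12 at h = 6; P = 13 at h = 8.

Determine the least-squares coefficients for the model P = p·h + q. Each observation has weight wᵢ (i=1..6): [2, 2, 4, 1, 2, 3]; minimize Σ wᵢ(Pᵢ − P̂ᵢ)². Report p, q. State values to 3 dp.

p = 1.936, q = -0.838

Compute the Gram sums: Σwᵢ·h·h = 363, Σwᵢ·h = 51, Σwᵢ·1 = 14.
Right-hand side: Σwᵢ·h·P = 660, Σwᵢ·P = 87.
So MᵀWM·[p, q]ᵀ = MᵀWP: [[363, 51]; [51, 14]]·[p, q]ᵀ = [660, 87]ᵀ.
Eliminating q: 14·(row 1) − 51·(row 2) gives 2481·p = 14·660 − 51·87 = 4803, so p = 1601/827.
Then q = (87 − 51·(1601/827))/14 = -693/827.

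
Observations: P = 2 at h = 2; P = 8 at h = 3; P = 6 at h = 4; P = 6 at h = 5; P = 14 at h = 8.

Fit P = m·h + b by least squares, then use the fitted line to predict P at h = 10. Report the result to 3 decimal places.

P̂ = 16.604

From the data, Σh·h = 118, Σh = 22, Σ1 = 5.
And Σh·P = 194, ΣP = 36.
Δ = 118·5 − 22² = 106.
m = (194·5 − 22·36)/106 = 89/53; b = (118·36 − 22·194)/106 = -10/53.
At h = 10: P̂ = (89/53)·(10) + (-10/53)·(1) = 880/53.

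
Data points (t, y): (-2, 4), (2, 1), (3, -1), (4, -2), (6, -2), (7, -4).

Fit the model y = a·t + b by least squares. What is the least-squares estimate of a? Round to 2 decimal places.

Sums needed: Σt·t = 118, Σt = 20, Σ1 = 6.
For Xᵀy: Σt·y = -57, Σy = -4.
So XᵀX·[a, b]ᵀ = Xᵀy: [[118, 20]; [20, 6]]·[a, b]ᵀ = [-57, -4]ᵀ.
Δ = 118·6 − 20² = 308.
a = ((-57)·6 − 20·(-4))/308 = -131/154; b = (118·(-4) − 20·(-57))/308 = 167/77.

a = -0.85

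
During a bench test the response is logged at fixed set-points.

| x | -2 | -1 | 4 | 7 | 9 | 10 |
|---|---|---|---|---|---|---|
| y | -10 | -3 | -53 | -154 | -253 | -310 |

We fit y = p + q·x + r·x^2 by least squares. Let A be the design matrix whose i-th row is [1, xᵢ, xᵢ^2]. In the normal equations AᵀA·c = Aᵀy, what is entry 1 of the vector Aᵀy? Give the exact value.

-783

Entry 1 ↔ basis 1, so (Aᵀy)_{1} = Σᵢ yᵢ = (1)·(-10) + (1)·(-3) + (1)·(-53) + (1)·(-154) + (1)·(-253) + (1)·(-310) = -783.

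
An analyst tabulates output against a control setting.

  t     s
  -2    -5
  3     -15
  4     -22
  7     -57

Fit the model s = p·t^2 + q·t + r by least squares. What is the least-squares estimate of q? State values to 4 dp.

Setting ∂/∂p … = 0 gives: 2754·p + 426·q + 78·r = -3300;  426·p + 78·q + 12·r = -522;  78·p + 12·q + 4·r = -99.
(Σt^2·t^2 = 2754, Σt^2·t = 426, Σt^2 = 78, Σt·t = 78, Σt = 12, Σ1 = 4, Σt^2·s = -3300, Σt·s = -522, Σs = -99.)
Solving the 3×3 system (Gaussian elimination) gives p = -1591/1658, q = -1609/1658, r = -2592/829.

q = -0.9704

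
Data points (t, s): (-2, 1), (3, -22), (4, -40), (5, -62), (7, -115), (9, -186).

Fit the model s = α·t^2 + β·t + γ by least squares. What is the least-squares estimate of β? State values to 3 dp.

From the data, Σt^2·t^2 = 9940, Σt^2·t = 1280, Σt^2 = 184, Σt·t = 184, Σt = 26, Σ1 = 6.
Moment sums: Σt^2·s = -23085, Σt·s = -3017, Σs = -424.
Normal equations: [[9940, 1280, 184]; [1280, 184, 26]; [184, 26, 6]]·[α, β, γ]ᵀ = [-23085, -3017, -424]ᵀ.
Solving the 3×3 system (Gaussian elimination) gives α = -224731/110364, β = -152261/55182, γ = 68715/18394.

β = -2.759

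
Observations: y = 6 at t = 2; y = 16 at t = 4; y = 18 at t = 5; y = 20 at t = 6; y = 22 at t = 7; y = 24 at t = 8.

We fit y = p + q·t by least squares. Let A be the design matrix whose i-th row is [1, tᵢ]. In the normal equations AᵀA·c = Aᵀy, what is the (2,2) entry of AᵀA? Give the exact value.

194

Row 2 ↔ basis t, column 2 ↔ basis t, so (AᵀA)_{2,2} = Σᵢ (t)·(t) = (2)·(2) + (4)·(4) + (5)·(5) + (6)·(6) + (7)·(7) + (8)·(8) = 194.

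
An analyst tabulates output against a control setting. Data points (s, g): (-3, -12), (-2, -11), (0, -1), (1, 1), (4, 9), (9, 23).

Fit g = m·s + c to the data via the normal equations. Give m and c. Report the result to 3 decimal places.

m = 2.959, c = -2.938

Forming XᵀX = [[111, 9]; [9, 6]] and Xᵀg = [302, 9]ᵀ gives XᵀX·[m, c]ᵀ = Xᵀg.
Determinant 111·6 − 9² = 585.
m = (302·6 − 9·9)/585 = 577/195; c = (111·9 − 9·302)/585 = -191/65.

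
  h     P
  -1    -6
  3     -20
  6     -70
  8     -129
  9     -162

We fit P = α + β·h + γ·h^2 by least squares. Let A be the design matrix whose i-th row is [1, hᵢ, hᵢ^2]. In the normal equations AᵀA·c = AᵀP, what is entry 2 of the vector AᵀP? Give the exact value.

Entry 2 ↔ basis h, so (AᵀP)_{2} = Σᵢ (h)·Pᵢ = (-1)·(-6) + (3)·(-20) + (6)·(-70) + (8)·(-129) + (9)·(-162) = -2964.

-2964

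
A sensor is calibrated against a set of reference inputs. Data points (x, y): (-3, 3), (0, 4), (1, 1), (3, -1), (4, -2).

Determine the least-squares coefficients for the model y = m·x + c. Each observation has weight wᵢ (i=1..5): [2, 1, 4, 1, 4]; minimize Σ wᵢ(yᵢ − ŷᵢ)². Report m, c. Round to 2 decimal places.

m = -0.79, c = 1.54

The normal equations are: 95·m + 17·c = -49;  17·m + 12·c = 5.
Δ = 95·12 − 17² = 851.
m = ((-49)·12 − 17·5)/851 = -673/851; c = (95·5 − 17·(-49))/851 = 1308/851.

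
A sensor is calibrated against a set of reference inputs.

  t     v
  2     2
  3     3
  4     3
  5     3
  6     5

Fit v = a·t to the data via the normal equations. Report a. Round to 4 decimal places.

MᵀM·[a]ᵀ = Mᵀv reads: 90·a = 70.
a = 70/90 = 0.777778.

a = 0.7778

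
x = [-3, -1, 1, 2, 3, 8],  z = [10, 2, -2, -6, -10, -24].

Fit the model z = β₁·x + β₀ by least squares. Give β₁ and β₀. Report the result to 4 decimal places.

β₁ = -3.0561, β₀ = 0.0935

The normal equations are: 88·β₁ + 10·β₀ = -268;  10·β₁ + 6·β₀ = -30.
det = 88·6 − 10² = 428.
β₁ = ((-268)·6 − 10·(-30))/428 = -327/107; β₀ = (88·(-30) − 10·(-268))/428 = 10/107.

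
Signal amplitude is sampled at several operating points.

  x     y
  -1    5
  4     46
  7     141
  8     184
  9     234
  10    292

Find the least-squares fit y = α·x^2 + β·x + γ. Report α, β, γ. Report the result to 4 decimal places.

α = 2.9967, β = -1.0068, γ = 1.2152

Setting ∂/∂α … = 0 gives: 23315·α + 2647·β + 311·γ = 67580;  2647·α + 311·β + 37·γ = 7664;  311·α + 37·β + 6·γ = 902.
(Σx^2·x^2 = 23315, Σx^2·x = 2647, Σx^2 = 311, Σx·x = 311, Σx = 37, Σ1 = 6, Σx^2·y = 67580, Σx·y = 7664, Σy = 902.)
Solving the 3×3 system (Gaussian elimination) gives α = 20641/6888, β = -6935/6888, γ = 1395/1148.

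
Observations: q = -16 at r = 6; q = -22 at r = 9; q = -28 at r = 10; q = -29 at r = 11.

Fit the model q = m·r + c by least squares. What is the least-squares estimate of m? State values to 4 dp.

m = -2.7143

Normal-equation sums: Σr·r = 338, Σr = 36, Σ1 = 4.
And Σr·q = -893, Σq = -95.
Normal equations: [[338, 36]; [36, 4]]·[m, c]ᵀ = [-893, -95]ᵀ.
Eliminating c: 4·(row 1) − 36·(row 2) gives 56·m = 4·(-893) − 36·(-95) = -152, so m = -19/7.
Then c = ((-95) − 36·(-19/7))/4 = 19/28.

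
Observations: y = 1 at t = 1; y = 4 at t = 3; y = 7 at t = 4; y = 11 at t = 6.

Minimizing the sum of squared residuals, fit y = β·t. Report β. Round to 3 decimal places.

Sums needed: Σt·t = 62.
And Σt·y = 107.
XᵀX·[β]ᵀ = Xᵀy becomes [[62]]·[β]ᵀ = [107]ᵀ.
β = 107/62 = 1.72581.

β = 1.726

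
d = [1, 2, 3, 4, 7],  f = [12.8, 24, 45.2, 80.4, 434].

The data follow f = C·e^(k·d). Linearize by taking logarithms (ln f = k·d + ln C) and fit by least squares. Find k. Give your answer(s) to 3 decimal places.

Let Y = ln f. Fitting Y = k·d + ln C by least squares:
Σd = 17.0000, Σ(d)² = 79.0000, Σln f = 19.9987, Σd·ln f = 80.3982.
Equations: 79.0000·k + 17.0000·ln C = 80.3982;  17.0000·k + 5·ln C = 19.9987.
Solving (det = 106.0000): k = 0.58504, ln C = 2.01060.

k = 0.585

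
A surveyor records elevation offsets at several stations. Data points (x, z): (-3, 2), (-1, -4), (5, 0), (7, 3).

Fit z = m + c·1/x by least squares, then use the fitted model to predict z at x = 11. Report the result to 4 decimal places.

ẑ = 1.7154

Forming MᵀM = [[4, -104/105]; [-104/105, 12916/11025]] and Mᵀz = [1, 79/21]ᵀ gives MᵀM·[m, c]ᵀ = Mᵀz.
Eliminating c: (12916/11025)·(row 1) − (-104/105)·(row 2) gives (13616/3675)·m = (12916/11025)·1 − (-104/105)·(79/21) = 53996/11025, so m = 13499/10212.
Then c = ((79/21) − (-104/105)·(13499/10212))/(12916/11025) = 14735/3404.
At x = 11: ẑ = (13499/10212)·(1) + (14735/3404)·(1/11) = 4189/2442.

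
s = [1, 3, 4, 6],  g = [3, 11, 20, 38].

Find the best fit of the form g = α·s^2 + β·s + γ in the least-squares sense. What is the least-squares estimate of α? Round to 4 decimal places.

Normal-equation sums: Σs^2·s^2 = 1634, Σs^2·s = 308, Σs^2 = 62, Σs·s = 62, Σs = 14, Σ1 = 4.
For Aᵀg: Σs^2·g = 1790, Σs·g = 344, Σg = 72.
Normal equations: [[1634, 308, 62]; [308, 62, 14]; [62, 14, 4]]·[α, β, γ]ᵀ = [1790, 344, 72]ᵀ.
Solving the 3×3 system (Gaussian elimination) gives α = 5/6, β = 97/78, γ = 19/26.

α = 0.8333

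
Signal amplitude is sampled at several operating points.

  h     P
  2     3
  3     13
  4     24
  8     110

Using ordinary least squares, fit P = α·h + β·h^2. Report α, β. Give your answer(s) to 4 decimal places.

α = -1.7918, β = 1.9438

The normal equations are: 93·α + 611·β = 1021;  611·α + 4449·β = 7553.
(Σh·h = 93, Σh·h^2 = 611, Σh^2·h^2 = 4449, Σh·P = 1021, Σh^2·P = 7553.)
det = 93·4449 − 611² = 40436.
α = (1021·4449 − 611·7553)/40436 = -36227/20218; β = (93·7553 − 611·1021)/40436 = 39299/20218.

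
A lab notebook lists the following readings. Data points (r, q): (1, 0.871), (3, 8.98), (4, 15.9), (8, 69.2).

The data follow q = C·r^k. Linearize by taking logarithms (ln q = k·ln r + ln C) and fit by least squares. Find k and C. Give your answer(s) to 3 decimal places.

With ln qᵢ as the transformed response and ln rᵢ as the regressor:
XᵀX = [[7.4528, 4.5643]; [4.5643, 4]], rhs = [15.0570, 9.0602]ᵀ  (here Σln r = 4.5643, Σ(ln r)² = 7.4528, Σln q = 9.0602, Σln r·ln q = 15.0570).
Solving (det = 8.9781): k = 2.10223, ln C = -0.13378, so C = exp(-0.13378) = 0.87479.

k = 2.102, C = 0.875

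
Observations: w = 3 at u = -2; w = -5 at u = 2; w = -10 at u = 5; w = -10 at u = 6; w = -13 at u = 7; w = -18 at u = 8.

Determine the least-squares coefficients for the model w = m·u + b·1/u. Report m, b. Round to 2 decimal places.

m = -1.99, b = 0.31

Sums needed: Σu·u = 182, Σu·1/u = 6, Σ1/u·1/u = 426049/705600.
And Σu·w = -361, Σ1/u·w = -989/84.
MᵀM·[m, b]ᵀ = Mᵀw becomes [[182, 6]; [6, 426049/705600]]·[m, b]ᵀ = [-361, -989/84]ᵀ.
Eliminating b: (426049/705600)·(row 1) − 6·(row 2) gives (3724237/50400)·m = (426049/705600)·(-361) − 6·(-989/84) = -103958089/705600, so m = -103958089/52139318.
Then b = ((-989/84) − 6·(-103958089/52139318))/(426049/705600) = 1167600/3724237.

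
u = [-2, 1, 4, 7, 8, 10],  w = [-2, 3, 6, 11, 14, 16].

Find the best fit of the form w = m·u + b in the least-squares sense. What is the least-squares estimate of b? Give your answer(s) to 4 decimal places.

b = 0.9548

Normal-equation sums: Σu·u = 234, Σu = 28, Σ1 = 6.
For Aᵀw: Σu·w = 380, Σw = 48.
So AᵀA·[m, b]ᵀ = Aᵀw: [[234, 28]; [28, 6]]·[m, b]ᵀ = [380, 48]ᵀ.
Determinant 234·6 − 28² = 620.
m = (380·6 − 28·48)/620 = 234/155; b = (234·48 − 28·380)/620 = 148/155.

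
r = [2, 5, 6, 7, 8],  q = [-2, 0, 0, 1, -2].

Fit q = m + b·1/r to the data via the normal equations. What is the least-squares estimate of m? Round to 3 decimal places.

Compute the Gram sums: Σ1 = 5, Σ1/r = 953/840, Σ1/r·1/r = 249649/705600.
Moment sums: Σq = -3, Σ1/r·q = -31/28.
So XᵀX·[m, b]ᵀ = Xᵀq: [[5, 953/840]; [953/840, 249649/705600]]·[m, b]ᵀ = [-3, -31/28]ᵀ.
Δ = 5·(249649/705600) − (953/840)² = 85009/176400.
m = ((-3)·(249649/705600) − (953/840)·(-31/28))/(85009/176400) = 137343/340036; b = (5·(-31/28) − (953/840)·(-3))/(85009/176400) = -376110/85009.

m = 0.404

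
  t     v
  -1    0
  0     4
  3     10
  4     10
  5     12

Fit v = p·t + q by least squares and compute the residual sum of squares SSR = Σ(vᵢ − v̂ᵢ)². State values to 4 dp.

The normal system AᵀA·[p, q]ᵀ = Aᵀv is [[51, 11]; [11, 5]]·[p, q]ᵀ = [130, 36]ᵀ.
Eliminating q: 5·(row 1) − 11·(row 2) gives 134·p = 5·130 − 11·36 = 254, so p = 127/67.
Then q = (36 − 11·(127/67))/5 = 203/67.
Residuals: -76/67, 65/67, 86/67, -41/67, -34/67; SSR = 302/67.

SSR = 4.5075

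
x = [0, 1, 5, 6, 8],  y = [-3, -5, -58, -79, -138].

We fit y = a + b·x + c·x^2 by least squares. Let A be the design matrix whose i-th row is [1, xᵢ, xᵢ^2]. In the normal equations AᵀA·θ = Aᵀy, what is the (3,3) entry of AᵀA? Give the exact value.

Row 3 ↔ basis x^2, column 3 ↔ basis x^2, so (AᵀA)_{3,3} = Σᵢ (x^2)·(x^2) = (0)·(0) + (1)·(1) + (25)·(25) + (36)·(36) + (64)·(64) = 6018.

6018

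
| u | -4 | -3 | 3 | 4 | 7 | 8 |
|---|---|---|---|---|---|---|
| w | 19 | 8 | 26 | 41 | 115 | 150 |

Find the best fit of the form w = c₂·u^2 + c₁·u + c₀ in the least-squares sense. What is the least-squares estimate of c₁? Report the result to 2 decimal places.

c₁ = 2.83

Setting ∂/∂c₂ … = 0 gives: 7171·c₂ + 855·c₁ + 163·c₀ = 16501;  855·c₂ + 163·c₁ + 15·c₀ = 2147;  163·c₂ + 15·c₁ + 6·c₀ = 359.
Row-reducing yields c₂ = 863231/431908, c₁ = 1222097/431908, c₀ = -165964/107977.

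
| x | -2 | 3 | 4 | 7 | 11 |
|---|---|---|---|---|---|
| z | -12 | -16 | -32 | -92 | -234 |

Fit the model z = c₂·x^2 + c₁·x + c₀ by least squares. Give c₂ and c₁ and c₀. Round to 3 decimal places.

With design matrix A, AᵀA = [[17395, 1757, 199]; [1757, 199, 23]; [199, 23, 5]] and Aᵀz = [-33526, -3370, -386]ᵀ.
Solving the 3×3 system (Gaussian elimination) gives c₂ = -438704/218451, c₁ = 224410/218451, c₀ = -145428/72817.

c₂ = -2.008, c₁ = 1.027, c₀ = -1.997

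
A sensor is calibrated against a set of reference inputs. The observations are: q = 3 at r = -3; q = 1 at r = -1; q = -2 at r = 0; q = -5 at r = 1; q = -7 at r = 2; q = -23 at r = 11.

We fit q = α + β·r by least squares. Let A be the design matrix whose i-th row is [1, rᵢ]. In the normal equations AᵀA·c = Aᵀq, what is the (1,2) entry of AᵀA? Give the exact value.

Row 1 ↔ basis 1, column 2 ↔ basis r, so (AᵀA)_{1,2} = Σᵢ r = (1)·(-3) + (1)·(-1) + (1)·(0) + (1)·(1) + (1)·(2) + (1)·(11) = 10.

10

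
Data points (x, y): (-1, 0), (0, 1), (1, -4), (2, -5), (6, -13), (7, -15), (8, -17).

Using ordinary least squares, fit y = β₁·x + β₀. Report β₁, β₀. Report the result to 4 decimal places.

β₁ = -2.0000, β₀ = -1.0000

With design matrix A, AᵀA = [[155, 23]; [23, 7]] and Aᵀy = [-333, -53]ᵀ.
Eliminating β₀: 7·(row 1) − 23·(row 2) gives 556·β₁ = 7·(-333) − 23·(-53) = -1112, so β₁ = -2.
Then β₀ = ((-53) − 23·(-2))/7 = -1.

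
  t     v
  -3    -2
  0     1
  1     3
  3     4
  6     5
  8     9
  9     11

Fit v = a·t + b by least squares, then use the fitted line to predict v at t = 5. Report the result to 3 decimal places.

The normal system XᵀX·[a, b]ᵀ = Xᵀv is [[200, 24]; [24, 7]]·[a, b]ᵀ = [222, 31]ᵀ.
Δ = 200·7 − 24² = 824.
a = (222·7 − 24·31)/824 = 405/412; b = (200·31 − 24·222)/824 = 109/103.
At t = 5: v̂ = (405/412)·(5) + (109/103)·(1) = 2461/412.

v̂ = 5.973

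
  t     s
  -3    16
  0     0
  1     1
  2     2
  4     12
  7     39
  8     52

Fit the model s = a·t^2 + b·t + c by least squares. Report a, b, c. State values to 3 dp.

Setting ∂/∂a … = 0 gives: 6851·a + 901·b + 143·c = 5584;  901·a + 143·b + 19·c = 694;  143·a + 19·b + 7·c = 122.
(Σt^2·t^2 = 6851, Σt^2·t = 901, Σt^2 = 143, Σt·t = 143, Σt = 19, Σ1 = 7, Σt^2·s = 5584, Σt·s = 694, Σs = 122.)
Solving the 3×3 system (Gaussian elimination) gives a = 33802/33693, b = -55889/33693, c = 16131/11231.

a = 1.003, b = -1.659, c = 1.436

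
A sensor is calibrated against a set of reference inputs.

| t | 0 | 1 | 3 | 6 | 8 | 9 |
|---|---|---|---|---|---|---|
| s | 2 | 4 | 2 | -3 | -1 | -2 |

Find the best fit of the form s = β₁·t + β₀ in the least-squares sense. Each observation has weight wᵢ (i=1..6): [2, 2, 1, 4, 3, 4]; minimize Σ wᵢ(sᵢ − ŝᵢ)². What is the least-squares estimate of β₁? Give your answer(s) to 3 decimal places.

β₁ = -0.591

From the data, Σwᵢ·t·t = 671, Σwᵢ·t = 89, Σwᵢ·1 = 16.
Moment sums: Σwᵢ·t·s = -154, Σwᵢ·s = -9.
Normal equations: [[671, 89]; [89, 16]]·[β₁, β₀]ᵀ = [-154, -9]ᵀ.
Determinant 671·16 − 89² = 2815.
β₁ = ((-154)·16 − 89·(-9))/2815 = -1663/2815; β₀ = (671·(-9) − 89·(-154))/2815 = 7667/2815.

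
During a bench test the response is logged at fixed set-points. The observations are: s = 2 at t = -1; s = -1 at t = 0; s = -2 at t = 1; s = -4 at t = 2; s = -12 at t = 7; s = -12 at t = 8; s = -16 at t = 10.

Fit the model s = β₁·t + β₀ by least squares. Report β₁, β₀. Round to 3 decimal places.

Sums needed: Σt·t = 219, Σt = 27, Σ1 = 7.
For Aᵀs: Σt·s = -352, Σs = -45.
Determinant 219·7 − 27² = 804.
β₁ = ((-352)·7 − 27·(-45))/804 = -1249/804; β₀ = (219·(-45) − 27·(-352))/804 = -117/268.

β₁ = -1.553, β₀ = -0.437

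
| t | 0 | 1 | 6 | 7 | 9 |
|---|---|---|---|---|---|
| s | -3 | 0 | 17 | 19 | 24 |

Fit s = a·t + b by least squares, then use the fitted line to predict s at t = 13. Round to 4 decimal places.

ŝ = 37.3137

Sums needed: Σt·t = 167, Σt = 23, Σ1 = 5.
Right-hand side: Σt·s = 451, Σs = 57.
Δ = 167·5 − 23² = 306.
a = (451·5 − 23·57)/306 = 472/153; b = (167·57 − 23·451)/306 = -427/153.
At t = 13: ŝ = (472/153)·(13) + (-427/153)·(1) = 1903/51.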